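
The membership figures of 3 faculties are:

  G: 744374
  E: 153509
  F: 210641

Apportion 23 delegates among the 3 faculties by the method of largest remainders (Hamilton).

Total 1108524; standard divisor 1108524/23 ≈ 48196.696.
Standard quotas: G 15.4445, E 3.1851, F 4.3704.
Lower quotas: G 15, E 3, F 4 (sum 22, leaving 1 seat).
Remainders in descending order: G 0.4445, F 0.3704, E 0.1851.
Largest remainder: G receives the extra seat.

G=16, E=3, F=4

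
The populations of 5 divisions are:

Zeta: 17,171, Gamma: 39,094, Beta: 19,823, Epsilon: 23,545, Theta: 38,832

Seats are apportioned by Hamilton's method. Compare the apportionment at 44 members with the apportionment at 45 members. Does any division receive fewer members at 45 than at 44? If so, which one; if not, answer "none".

At 44 seats: Zeta 6, Gamma 12, Beta 6, Epsilon 8, Theta 12.
At 45 seats: Zeta 5, Gamma 13, Beta 6, Epsilon 8, Theta 13.
Zeta drops from 6 to 5.

Zeta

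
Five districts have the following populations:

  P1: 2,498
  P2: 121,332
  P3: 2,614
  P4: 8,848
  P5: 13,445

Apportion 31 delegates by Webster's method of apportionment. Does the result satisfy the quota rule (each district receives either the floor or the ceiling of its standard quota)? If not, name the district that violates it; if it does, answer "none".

Standard quotas: P1 0.521, P2 25.288, P3 0.545, P4 1.844, P5 2.802.
Webster allocation: P1 1, P2 24, P3 1, P4 2, P5 3.
P2 has quota 25.288 (lower 25, upper 26) but receives 24 — outside the quota interval.

P2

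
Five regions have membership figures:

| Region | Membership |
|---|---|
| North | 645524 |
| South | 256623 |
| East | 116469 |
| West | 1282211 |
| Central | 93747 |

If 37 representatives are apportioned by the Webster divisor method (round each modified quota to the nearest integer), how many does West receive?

Standard divisor 2394574/37 ≈ 64718.216; standard quotas: North 9.974, South 3.965, East 1.800, West 19.812, Central 1.449.
Rounding to the nearest integer gives North 10, South 4, East 2, West 20, Central 1 — total 37, matching the house size, so no adjustment is needed.
West receives 20.

20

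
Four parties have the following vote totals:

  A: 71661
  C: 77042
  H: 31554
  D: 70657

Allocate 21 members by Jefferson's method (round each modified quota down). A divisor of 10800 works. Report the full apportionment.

A: 6, C: 7, H: 2, D: 6

With modified divisor 10800: modified quotas A 6.635, C 7.134, H 2.922, D 6.542.
Rounding down: A 6, C 7, H 2, D 6 (total 21).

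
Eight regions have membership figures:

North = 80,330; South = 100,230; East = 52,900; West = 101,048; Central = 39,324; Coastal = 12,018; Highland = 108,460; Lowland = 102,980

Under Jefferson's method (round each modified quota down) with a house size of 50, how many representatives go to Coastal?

1

Standard divisor 597290/50 ≈ 11945.8; standard quotas: North 6.725, South 8.390, East 4.428, West 8.459, Central 3.292, Coastal 1.006, Highland 9.079, Lowland 8.621.
Rounding down gives 6, 8, 4, 8, 3, 1, 9, 8 = 47 seats, so the divisor must be adjusted.
With modified divisor 11200: modified quotas North 7.172, South 8.949, East 4.723, West 9.022, Central 3.511, Coastal 1.073, Highland 9.684, Lowland 9.195.
Rounding down: North 7, South 8, East 4, West 9, Central 3, Coastal 1, Highland 9, Lowland 9 (total 50).
Coastal receives 1.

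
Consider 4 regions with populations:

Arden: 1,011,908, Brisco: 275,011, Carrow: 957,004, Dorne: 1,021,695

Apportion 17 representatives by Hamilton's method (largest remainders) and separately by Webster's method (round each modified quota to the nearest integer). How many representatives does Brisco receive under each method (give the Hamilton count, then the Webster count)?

Hamilton: Arden 5, Brisco 2, Carrow 5, Dorne 5.
Webster: Arden 5, Brisco 1, Carrow 5, Dorne 6.
Brisco gets 2 under Hamilton and 1 under Webster.

2 and 1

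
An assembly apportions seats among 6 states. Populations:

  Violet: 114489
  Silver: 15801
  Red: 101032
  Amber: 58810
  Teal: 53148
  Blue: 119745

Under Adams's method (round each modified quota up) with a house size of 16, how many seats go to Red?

Standard divisor 463025/16 ≈ 28939.062; standard quotas: Violet 3.956, Silver 0.546, Red 3.491, Amber 2.032, Teal 1.837, Blue 4.138.
Rounding up gives 4, 1, 4, 3, 2, 5 = 19 seats, so the divisor must be adjusted.
With modified divisor 35900: modified quotas Violet 3.189, Silver 0.440, Red 2.814, Amber 1.638, Teal 1.480, Blue 3.336.
Rounding up: Violet 4, Silver 1, Red 3, Amber 2, Teal 2, Blue 4 (total 16).
Red receives 3.

3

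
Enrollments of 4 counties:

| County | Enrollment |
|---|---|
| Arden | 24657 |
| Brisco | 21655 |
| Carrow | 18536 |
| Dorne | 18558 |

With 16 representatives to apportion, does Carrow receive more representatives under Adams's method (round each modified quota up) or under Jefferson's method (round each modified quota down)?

Adams: Arden 4, Brisco 4, Carrow 4, Dorne 4.
Jefferson: Arden 5, Brisco 4, Carrow 3, Dorne 4.
Carrow gets 4 under Adams and 3 under Jefferson.

Adams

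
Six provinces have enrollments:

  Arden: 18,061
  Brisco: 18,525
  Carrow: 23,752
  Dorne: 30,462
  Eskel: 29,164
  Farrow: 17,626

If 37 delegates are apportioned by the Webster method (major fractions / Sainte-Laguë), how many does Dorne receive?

Standard divisor 137590/37 ≈ 3718.649; standard quotas: Arden 4.857, Brisco 4.982, Carrow 6.387, Dorne 8.192, Eskel 7.843, Farrow 4.740.
Rounding to the nearest integer gives Arden 5, Brisco 5, Carrow 6, Dorne 8, Eskel 8, Farrow 5 — total 37, matching the house size, so no adjustment is needed.
Dorne receives 8.

8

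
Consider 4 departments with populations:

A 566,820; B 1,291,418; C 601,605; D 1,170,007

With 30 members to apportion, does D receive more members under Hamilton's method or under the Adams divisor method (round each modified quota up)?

Adams

Hamilton: A 5, B 11, C 5, D 9.
Adams: A 5, B 10, C 5, D 10.
D gets 9 under Hamilton and 10 under Adams.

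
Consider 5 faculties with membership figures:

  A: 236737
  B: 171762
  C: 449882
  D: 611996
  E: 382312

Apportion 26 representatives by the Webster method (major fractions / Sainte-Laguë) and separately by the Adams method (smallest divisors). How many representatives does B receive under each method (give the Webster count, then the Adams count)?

2 and 3

Webster: A 3, B 2, C 6, D 9, E 6.
Adams: A 4, B 3, C 6, D 8, E 5.
B gets 2 under Webster and 3 under Adams.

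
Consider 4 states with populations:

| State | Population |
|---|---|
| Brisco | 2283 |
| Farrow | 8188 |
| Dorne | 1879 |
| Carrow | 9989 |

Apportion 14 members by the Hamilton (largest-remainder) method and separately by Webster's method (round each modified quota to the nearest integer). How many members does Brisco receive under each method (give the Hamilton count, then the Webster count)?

Hamilton: Brisco 2, Farrow 5, Dorne 1, Carrow 6.
Webster: Brisco 1, Farrow 5, Dorne 1, Carrow 7.
Brisco gets 2 under Hamilton and 1 under Webster.

2 and 1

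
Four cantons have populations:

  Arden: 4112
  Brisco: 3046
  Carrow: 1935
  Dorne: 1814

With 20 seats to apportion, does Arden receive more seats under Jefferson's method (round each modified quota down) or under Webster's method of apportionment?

Jefferson

Jefferson: Arden 8, Brisco 6, Carrow 3, Dorne 3.
Webster: Arden 7, Brisco 6, Carrow 4, Dorne 3.
Arden gets 8 under Jefferson and 7 under Webster.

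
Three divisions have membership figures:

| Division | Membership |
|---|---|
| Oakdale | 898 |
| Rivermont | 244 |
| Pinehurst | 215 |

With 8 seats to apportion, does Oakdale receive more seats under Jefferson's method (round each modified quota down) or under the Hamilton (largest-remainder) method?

Jefferson: Oakdale 6, Rivermont 1, Pinehurst 1.
Hamilton: Oakdale 5, Rivermont 2, Pinehurst 1.
Oakdale gets 6 under Jefferson and 5 under Hamilton.

Jefferson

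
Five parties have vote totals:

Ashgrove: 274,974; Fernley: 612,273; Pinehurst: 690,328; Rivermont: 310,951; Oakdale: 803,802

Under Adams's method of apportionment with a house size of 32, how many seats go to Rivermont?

4

Standard divisor 2692328/32 ≈ 84135.25; standard quotas: Ashgrove 3.268, Fernley 7.277, Pinehurst 8.205, Rivermont 3.696, Oakdale 9.554.
Rounding up gives 4, 8, 9, 4, 10 = 35 seats, so the divisor must be adjusted.
With modified divisor 90500: modified quotas Ashgrove 3.038, Fernley 6.765, Pinehurst 7.628, Rivermont 3.436, Oakdale 8.882.
Rounding up: Ashgrove 4, Fernley 7, Pinehurst 8, Rivermont 4, Oakdale 9 (total 32).
Rivermont receives 4.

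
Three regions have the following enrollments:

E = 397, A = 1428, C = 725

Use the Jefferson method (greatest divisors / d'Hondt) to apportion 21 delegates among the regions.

E: 3; A: 12; C: 6

Standard divisor 2550/21 ≈ 121.429; standard quotas: E 3.269, A 11.760, C 5.971.
Rounding down gives 3, 11, 5 = 19 seats, so the divisor must be adjusted.
With modified divisor 114: modified quotas E 3.482, A 12.526, C 6.360.
Rounding down: E 3, A 12, C 6 (total 21).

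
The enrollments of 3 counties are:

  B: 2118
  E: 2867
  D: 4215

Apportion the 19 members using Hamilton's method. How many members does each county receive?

B: 4; E: 6; D: 9

Standard divisor: 9200 ÷ 19 ≈ 484.211.
Standard quotas: B 4.374, E 5.921, D 8.705.
Lower quotas: B 4, E 5, D 8 (sum 17, leaving 2 seats).
Remainders in descending order: E 0.921, D 0.705, B 0.374.
The surplus seats go to E, D.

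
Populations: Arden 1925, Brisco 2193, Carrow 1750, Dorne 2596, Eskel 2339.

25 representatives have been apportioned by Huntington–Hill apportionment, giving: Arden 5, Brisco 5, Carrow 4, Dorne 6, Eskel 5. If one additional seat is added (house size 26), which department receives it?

Priority for the next seat is population ÷ (√(s·(s+1))).
Priorities: Arden 351.455, Brisco 400.385, Carrow 391.312, Dorne 400.571, Eskel 427.041.
Highest priority: Eskel.

Eskel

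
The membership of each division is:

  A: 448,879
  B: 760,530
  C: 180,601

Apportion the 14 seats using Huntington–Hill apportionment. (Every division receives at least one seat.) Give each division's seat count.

A 4, B 8, C 2

With divisor 101001: modified quotas A 4.444, B 7.530, C 1.788.
Geometric-mean thresholds: A √(4·5)=4.472, B √(7·8)=7.483, C √(1·2)=1.414.
Each quota rounded against its threshold gives A 4, B 8, C 2 (total 14).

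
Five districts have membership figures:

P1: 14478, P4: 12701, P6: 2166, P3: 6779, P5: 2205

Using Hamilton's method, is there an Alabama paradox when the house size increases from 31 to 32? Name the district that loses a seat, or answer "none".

At 31 seats: P1 12, P4 10, P6 2, P3 5, P5 2.
At 32 seats: P1 12, P4 10, P6 2, P3 6, P5 2.
No district's allocation decreased.

none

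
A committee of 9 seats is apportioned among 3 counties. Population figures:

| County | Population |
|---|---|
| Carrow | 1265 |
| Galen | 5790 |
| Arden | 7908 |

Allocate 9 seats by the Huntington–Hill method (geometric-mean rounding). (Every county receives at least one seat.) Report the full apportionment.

Carrow: 1, Galen: 3, Arden: 5

With divisor 1720: modified quotas Carrow 0.735, Galen 3.366, Arden 4.598.
Geometric-mean thresholds: Carrow (min 1), Galen √(3·4)=3.464, Arden √(4·5)=4.472.
Each quota rounded against its threshold gives Carrow 1, Galen 3, Arden 5 (total 9).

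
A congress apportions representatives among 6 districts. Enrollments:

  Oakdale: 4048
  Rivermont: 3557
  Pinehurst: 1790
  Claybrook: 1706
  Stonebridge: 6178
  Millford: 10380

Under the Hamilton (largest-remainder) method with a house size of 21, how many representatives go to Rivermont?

3

The standard divisor is 27659/21 ≈ 1317.095.
Standard quotas: Oakdale 3.0734, Rivermont 2.7006, Pinehurst 1.3591, Claybrook 1.2953, Stonebridge 4.6906, Millford 7.8810.
Lower quotas: Oakdale 3, Rivermont 2, Pinehurst 1, Claybrook 1, Stonebridge 4, Millford 7 (sum 18, leaving 3 seats).
Remainders in descending order: Millford 0.8810, Rivermont 0.7006, Stonebridge 0.6906, Pinehurst 0.3591, Claybrook 0.2953, Oakdale 0.0734.
Largest remainders: Millford, Rivermont, Stonebridge receive the extra seats.
Rivermont receives 3.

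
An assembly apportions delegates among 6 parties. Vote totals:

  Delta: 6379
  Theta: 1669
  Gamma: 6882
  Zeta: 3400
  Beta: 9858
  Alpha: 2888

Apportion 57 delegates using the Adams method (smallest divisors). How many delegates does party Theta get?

3

Standard divisor 31076/57 ≈ 545.193; standard quotas: Delta 11.700, Theta 3.061, Gamma 12.623, Zeta 6.236, Beta 18.082, Alpha 5.297.
Rounding up gives 12, 4, 13, 7, 19, 6 = 61 seats, so the divisor must be adjusted.
With modified divisor 574.73: modified quotas Delta 11.099, Theta 2.904, Gamma 11.974, Zeta 5.916, Beta 17.152, Alpha 5.025.
Rounding up: Delta 12, Theta 3, Gamma 12, Zeta 6, Beta 18, Alpha 6 (total 57).
Theta receives 3.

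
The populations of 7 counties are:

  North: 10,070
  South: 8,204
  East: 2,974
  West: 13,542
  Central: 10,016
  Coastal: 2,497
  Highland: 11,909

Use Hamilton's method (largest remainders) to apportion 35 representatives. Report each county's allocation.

Standard divisor: 59212 ÷ 35 ≈ 1691.771.
Standard quotas: North 5.9523, South 4.8494, East 1.7579, West 8.0046, Central 5.9204, Coastal 1.4760, Highland 7.0394.
Lower quotas: North 5, South 4, East 1, West 8, Central 5, Coastal 1, Highland 7 (sum 31, leaving 4 seats).
Remainders in descending order: North 0.9523, Central 0.9204, South 0.8494, East 0.7579, Coastal 0.4760, Highland 0.0394, West 0.0046.
Largest remainders: North, Central, South, East receive the extra seats.

North 6, South 5, East 2, West 8, Central 6, Coastal 1, Highland 7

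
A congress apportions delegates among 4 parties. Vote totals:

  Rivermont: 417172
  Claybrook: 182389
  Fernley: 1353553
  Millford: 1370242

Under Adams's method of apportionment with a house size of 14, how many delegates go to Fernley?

5

Standard divisor 3323356/14 ≈ 237382.571; standard quotas: Rivermont 1.757, Claybrook 0.768, Fernley 5.702, Millford 5.772.
Rounding up gives 2, 1, 6, 6 = 15 seats, so the divisor must be adjusted.
With modified divisor 272400: modified quotas Rivermont 1.531, Claybrook 0.670, Fernley 4.969, Millford 5.030.
Rounding up: Rivermont 2, Claybrook 1, Fernley 5, Millford 6 (total 14).
Fernley receives 5.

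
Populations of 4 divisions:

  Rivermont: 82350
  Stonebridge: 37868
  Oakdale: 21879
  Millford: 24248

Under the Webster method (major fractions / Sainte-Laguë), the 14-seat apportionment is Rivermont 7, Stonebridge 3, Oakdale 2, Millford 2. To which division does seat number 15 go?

Priority for the next seat is population ÷ (current seats + 0.5).
Priorities: Rivermont 10980.000, Stonebridge 10819.429, Oakdale 8751.600, Millford 9699.200.
Highest priority: Rivermont.

Rivermont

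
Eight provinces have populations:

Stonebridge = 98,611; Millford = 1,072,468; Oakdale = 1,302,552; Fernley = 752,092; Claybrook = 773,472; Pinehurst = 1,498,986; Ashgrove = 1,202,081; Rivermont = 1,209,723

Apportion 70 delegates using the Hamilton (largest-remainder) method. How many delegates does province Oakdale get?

Standard divisor: 7909985 ÷ 70 ≈ 112999.786.
Standard quotas: Stonebridge 0.8727, Millford 9.4909, Oakdale 11.5270, Fernley 6.6557, Claybrook 6.8449, Pinehurst 13.2654, Ashgrove 10.6379, Rivermont 10.7055.
Lower quotas: Stonebridge 0, Millford 9, Oakdale 11, Fernley 6, Claybrook 6, Pinehurst 13, Ashgrove 10, Rivermont 10 (sum 65, leaving 5 seats).
Remainders in descending order: Stonebridge 0.8727, Claybrook 0.8449, Rivermont 0.7055, Fernley 0.6557, Ashgrove 0.6379, Oakdale 0.5270, Millford 0.4909, Pinehurst 0.2654.
Largest remainders: Stonebridge, Claybrook, Rivermont, Fernley, Ashgrove receive the extra seats.
Oakdale receives 11.

11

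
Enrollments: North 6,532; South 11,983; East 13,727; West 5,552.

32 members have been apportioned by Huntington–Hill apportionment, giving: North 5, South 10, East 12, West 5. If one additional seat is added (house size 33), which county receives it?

North

Priority for the next seat is population ÷ (√(s·(s+1))).
Priorities: North 1192.575, South 1142.534, East 1099.040, West 1013.652.
Highest priority: North.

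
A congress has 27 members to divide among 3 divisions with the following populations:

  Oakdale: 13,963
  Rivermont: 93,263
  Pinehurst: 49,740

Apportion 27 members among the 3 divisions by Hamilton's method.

Oakdale=2, Rivermont=16, Pinehurst=9

Standard divisor: 156966 ÷ 27 ≈ 5813.556.
Standard quotas: Oakdale 2.4018, Rivermont 16.0423, Pinehurst 8.5559.
Lower quotas: Oakdale 2, Rivermont 16, Pinehurst 8 (sum 26, leaving 1 seat).
Remainders in descending order: Pinehurst 0.5559, Oakdale 0.4018, Rivermont 0.0423.
The surplus seat goes to Pinehurst.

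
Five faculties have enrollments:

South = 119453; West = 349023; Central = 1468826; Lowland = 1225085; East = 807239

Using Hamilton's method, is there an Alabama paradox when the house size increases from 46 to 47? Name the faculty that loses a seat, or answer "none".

South

At 46 seats: South 2, West 4, Central 17, Lowland 14, East 9.
At 47 seats: South 1, West 4, Central 17, Lowland 15, East 10.
South drops from 2 to 1.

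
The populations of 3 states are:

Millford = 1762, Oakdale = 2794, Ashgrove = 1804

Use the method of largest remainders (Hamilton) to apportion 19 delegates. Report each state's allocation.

Millford: 5, Oakdale: 8, Ashgrove: 6

Total 6360; standard divisor 6360/19 ≈ 334.737.
Standard quotas: Millford 5.264, Oakdale 8.347, Ashgrove 5.389.
Lower quotas: Millford 5, Oakdale 8, Ashgrove 5 (sum 18, leaving 1 seat).
Remainders in descending order: Ashgrove 0.389, Oakdale 0.347, Millford 0.264.
Largest remainder: Ashgrove receives the extra seat.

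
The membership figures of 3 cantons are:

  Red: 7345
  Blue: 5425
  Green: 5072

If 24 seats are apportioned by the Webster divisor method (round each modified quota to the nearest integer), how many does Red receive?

10

Standard divisor 17842/24 ≈ 743.417; standard quotas: Red 9.880, Blue 7.297, Green 6.823.
Rounding to the nearest integer gives Red 10, Blue 7, Green 7 — total 24, matching the house size, so no adjustment is needed.
Red receives 10.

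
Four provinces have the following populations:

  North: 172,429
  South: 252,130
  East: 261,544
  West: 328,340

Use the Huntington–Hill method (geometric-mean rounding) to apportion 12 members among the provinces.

With divisor 85142: modified quotas North 2.025, South 2.961, East 3.072, West 3.856.
Geometric-mean thresholds: North √(2·3)=2.449, South √(2·3)=2.449, East √(3·4)=3.464, West √(3·4)=3.464.
Each quota rounded against its threshold gives North 2, South 3, East 3, West 4 (total 12).

North 2, South 3, East 3, West 4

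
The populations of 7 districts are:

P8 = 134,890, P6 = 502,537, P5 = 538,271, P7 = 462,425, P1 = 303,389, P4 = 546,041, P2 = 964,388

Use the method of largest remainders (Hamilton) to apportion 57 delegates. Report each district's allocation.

P8: 2, P6: 8, P5: 9, P7: 8, P1: 5, P4: 9, P2: 16

The standard divisor is 3451941/57 ≈ 60560.368.
Standard quotas: P8 2.2274, P6 8.2981, P5 8.8882, P7 7.6358, P1 5.0097, P4 9.0165, P2 15.9244.
Lower quotas: P8 2, P6 8, P5 8, P7 7, P1 5, P4 9, P2 15 (sum 54, leaving 3 seats).
Remainders in descending order: P2 0.9244, P5 0.8882, P7 0.6358, P6 0.2981, P8 0.2274, P4 0.0165, P1 0.0097.
The surplus seats go to P2, P5, P7.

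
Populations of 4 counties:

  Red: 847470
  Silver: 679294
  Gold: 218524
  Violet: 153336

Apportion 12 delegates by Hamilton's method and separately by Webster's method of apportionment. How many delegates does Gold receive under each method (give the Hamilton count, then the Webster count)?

2 and 1

Hamilton: Red 5, Silver 4, Gold 2, Violet 1.
Webster: Red 6, Silver 4, Gold 1, Violet 1.
Gold gets 2 under Hamilton and 1 under Webster.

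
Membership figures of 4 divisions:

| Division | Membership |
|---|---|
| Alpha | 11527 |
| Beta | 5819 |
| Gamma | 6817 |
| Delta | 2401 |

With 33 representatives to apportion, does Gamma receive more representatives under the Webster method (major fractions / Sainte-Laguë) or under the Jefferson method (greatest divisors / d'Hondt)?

Webster: Alpha 14, Beta 7, Gamma 9, Delta 3.
Jefferson: Alpha 15, Beta 7, Gamma 8, Delta 3.
Gamma gets 9 under Webster and 8 under Jefferson.

Webster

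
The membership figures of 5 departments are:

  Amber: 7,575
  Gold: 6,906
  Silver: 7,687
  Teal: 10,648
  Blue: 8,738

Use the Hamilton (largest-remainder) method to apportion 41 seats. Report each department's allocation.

Total 41554; standard divisor 41554/41 ≈ 1013.512.
Standard quotas: Amber 7.4740, Gold 6.8139, Silver 7.5845, Teal 10.5060, Blue 8.6215.
Lower quotas: Amber 7, Gold 6, Silver 7, Teal 10, Blue 8 (sum 38, leaving 3 seats).
Remainders in descending order: Gold 0.8139, Blue 0.6215, Silver 0.5845, Teal 0.5060, Amber 0.4740.
The surplus seats go to Gold, Blue, Silver.

Amber 7, Gold 7, Silver 8, Teal 10, Blue 9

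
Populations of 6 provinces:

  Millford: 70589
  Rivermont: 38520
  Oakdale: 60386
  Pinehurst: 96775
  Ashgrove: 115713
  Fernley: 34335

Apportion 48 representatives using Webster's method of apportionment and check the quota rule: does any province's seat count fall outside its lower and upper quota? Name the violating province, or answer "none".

none

Standard quotas: Millford 8.139, Rivermont 4.441, Oakdale 6.962, Pinehurst 11.158, Ashgrove 13.341, Fernley 3.959.
Webster allocation: Millford 8, Rivermont 4, Oakdale 7, Pinehurst 11, Ashgrove 14, Fernley 4.
Every allocation lies between the lower and upper quota.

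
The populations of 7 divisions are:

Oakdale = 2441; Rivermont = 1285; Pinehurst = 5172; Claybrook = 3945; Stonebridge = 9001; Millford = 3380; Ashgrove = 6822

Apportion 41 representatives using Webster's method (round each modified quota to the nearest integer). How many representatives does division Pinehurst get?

Standard divisor 32046/41 ≈ 781.61; standard quotas: Oakdale 3.123, Rivermont 1.644, Pinehurst 6.617, Claybrook 5.047, Stonebridge 11.516, Millford 4.324, Ashgrove 8.728.
Rounding to the nearest integer gives 3, 2, 7, 5, 12, 4, 9 = 42 seats, so the divisor must be adjusted.
With modified divisor 790: modified quotas Oakdale 3.090, Rivermont 1.627, Pinehurst 6.547, Claybrook 4.994, Stonebridge 11.394, Millford 4.278, Ashgrove 8.635.
Rounding to the nearest integer: Oakdale 3, Rivermont 2, Pinehurst 7, Claybrook 5, Stonebridge 11, Millford 4, Ashgrove 9 (total 41).
Pinehurst receives 7.

7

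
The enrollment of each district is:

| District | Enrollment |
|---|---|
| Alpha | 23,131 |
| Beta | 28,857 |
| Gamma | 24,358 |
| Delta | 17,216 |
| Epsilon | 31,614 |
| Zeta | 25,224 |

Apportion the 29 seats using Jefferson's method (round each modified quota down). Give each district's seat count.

Standard divisor 150400/29 ≈ 5186.207; standard quotas: Alpha 4.460, Beta 5.564, Gamma 4.697, Delta 3.320, Epsilon 6.096, Zeta 4.864.
Rounding down gives 4, 5, 4, 3, 6, 4 = 26 seats, so the divisor must be adjusted.
With modified divisor 4700: modified quotas Alpha 4.921, Beta 6.140, Gamma 5.183, Delta 3.663, Epsilon 6.726, Zeta 5.367.
Rounding down: Alpha 4, Beta 6, Gamma 5, Delta 3, Epsilon 6, Zeta 5 (total 29).

Alpha 4; Beta 6; Gamma 5; Delta 3; Epsilon 6; Zeta 5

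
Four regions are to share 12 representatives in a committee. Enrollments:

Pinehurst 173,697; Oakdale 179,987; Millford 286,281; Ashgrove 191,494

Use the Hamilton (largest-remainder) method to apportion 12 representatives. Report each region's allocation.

Pinehurst 2, Oakdale 3, Millford 4, Ashgrove 3

The standard divisor is 831459/12 ≈ 69288.25.
Standard quotas: Pinehurst 2.5069, Oakdale 2.5977, Millford 4.1317, Ashgrove 2.7637.
Lower quotas: Pinehurst 2, Oakdale 2, Millford 4, Ashgrove 2 (sum 10, leaving 2 seats).
Remainders in descending order: Ashgrove 0.7637, Oakdale 0.5977, Pinehurst 0.5069, Millford 0.1317.
The surplus seats go to Ashgrove, Oakdale.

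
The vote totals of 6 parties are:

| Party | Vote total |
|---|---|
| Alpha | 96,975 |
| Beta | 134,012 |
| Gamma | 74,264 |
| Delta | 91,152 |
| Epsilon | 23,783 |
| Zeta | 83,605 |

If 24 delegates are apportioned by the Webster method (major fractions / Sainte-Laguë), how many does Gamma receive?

4

Standard divisor 503791/24 ≈ 20991.292; standard quotas: Alpha 4.620, Beta 6.384, Gamma 3.538, Delta 4.342, Epsilon 1.133, Zeta 3.983.
Rounding to the nearest integer gives Alpha 5, Beta 6, Gamma 4, Delta 4, Epsilon 1, Zeta 4 — total 24, matching the house size, so no adjustment is needed.
Gamma receives 4.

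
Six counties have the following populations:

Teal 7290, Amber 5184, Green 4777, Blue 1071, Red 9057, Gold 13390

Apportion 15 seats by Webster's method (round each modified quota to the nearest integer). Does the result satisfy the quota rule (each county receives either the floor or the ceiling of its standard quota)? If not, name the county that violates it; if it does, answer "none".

none

Standard quotas: Teal 2.682, Amber 1.907, Green 1.758, Blue 0.394, Red 3.332, Gold 4.927.
Webster allocation: Teal 3, Amber 2, Green 2, Blue 0, Red 3, Gold 5.
Every allocation lies between the lower and upper quota.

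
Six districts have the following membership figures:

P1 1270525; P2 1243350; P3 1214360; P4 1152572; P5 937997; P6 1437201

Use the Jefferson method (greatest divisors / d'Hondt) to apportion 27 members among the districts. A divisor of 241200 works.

With modified divisor 241200: modified quotas P1 5.268, P2 5.155, P3 5.035, P4 4.778, P5 3.889, P6 5.959.
Rounding down: P1 5, P2 5, P3 5, P4 4, P5 3, P6 5 (total 27).

P1 5, P2 5, P3 5, P4 4, P5 3, P6 5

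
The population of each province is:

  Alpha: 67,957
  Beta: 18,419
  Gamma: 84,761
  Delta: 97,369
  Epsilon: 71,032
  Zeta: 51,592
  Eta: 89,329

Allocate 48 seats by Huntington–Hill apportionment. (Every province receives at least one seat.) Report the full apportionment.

With divisor 10126: modified quotas Alpha 6.711, Beta 1.819, Gamma 8.371, Delta 9.616, Epsilon 7.015, Zeta 5.095, Eta 8.822.
Geometric-mean thresholds: Alpha √(6·7)=6.481, Beta √(1·2)=1.414, Gamma √(8·9)=8.485, Delta √(9·10)=9.487, Epsilon √(7·8)=7.483, Zeta √(5·6)=5.477, Eta √(8·9)=8.485.
Each quota rounded against its threshold gives Alpha 7, Beta 2, Gamma 8, Delta 10, Epsilon 7, Zeta 5, Eta 9 (total 48).

Alpha 7, Beta 2, Gamma 8, Delta 10, Epsilon 7, Zeta 5, Eta 9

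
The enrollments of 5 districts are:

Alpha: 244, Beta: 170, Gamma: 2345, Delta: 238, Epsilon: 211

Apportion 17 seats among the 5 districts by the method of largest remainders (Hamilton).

The standard divisor is 3208/17 ≈ 188.706.
Standard quotas: Alpha 1.293, Beta 0.901, Gamma 12.427, Delta 1.261, Epsilon 1.118.
Lower quotas: Alpha 1, Beta 0, Gamma 12, Delta 1, Epsilon 1 (sum 15, leaving 2 seats).
Remainders in descending order: Beta 0.901, Gamma 0.427, Alpha 0.293, Delta 0.261, Epsilon 0.118.
Largest remainders: Beta, Gamma receive the extra seats.

Alpha 1; Beta 1; Gamma 13; Delta 1; Epsilon 1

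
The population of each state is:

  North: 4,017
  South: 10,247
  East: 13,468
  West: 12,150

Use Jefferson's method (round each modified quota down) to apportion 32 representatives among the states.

Standard divisor 39882/32 ≈ 1246.312; standard quotas: North 3.223, South 8.222, East 10.806, West 9.749.
Rounding down gives 3, 8, 10, 9 = 30 seats, so the divisor must be adjusted.
With modified divisor 1200: modified quotas North 3.348, South 8.539, East 11.223, West 10.125.
Rounding down: North 3, South 8, East 11, West 10 (total 32).

North 3, South 8, East 11, West 10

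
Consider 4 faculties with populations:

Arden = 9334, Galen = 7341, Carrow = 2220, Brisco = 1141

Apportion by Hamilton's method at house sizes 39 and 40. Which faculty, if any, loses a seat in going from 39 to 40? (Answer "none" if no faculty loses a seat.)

At 39 seats: Arden 18, Galen 14, Carrow 5, Brisco 2.
At 40 seats: Arden 19, Galen 15, Carrow 4, Brisco 2.
Carrow drops from 5 to 4.

Carrow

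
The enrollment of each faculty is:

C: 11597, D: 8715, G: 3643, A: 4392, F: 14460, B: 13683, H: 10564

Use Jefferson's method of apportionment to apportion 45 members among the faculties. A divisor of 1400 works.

C=8, D=6, G=2, A=3, F=10, B=9, H=7

With modified divisor 1400: modified quotas C 8.284, D 6.225, G 2.602, A 3.137, F 10.329, B 9.774, H 7.546.
Rounding down: C 8, D 6, G 2, A 3, F 10, B 9, H 7 (total 45).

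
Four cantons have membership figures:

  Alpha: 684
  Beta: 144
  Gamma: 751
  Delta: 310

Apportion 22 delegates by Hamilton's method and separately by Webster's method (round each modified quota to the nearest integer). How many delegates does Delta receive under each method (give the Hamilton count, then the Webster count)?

3 and 4

Hamilton: Alpha 8, Beta 2, Gamma 9, Delta 3.
Webster: Alpha 8, Beta 2, Gamma 8, Delta 4.
Delta gets 3 under Hamilton and 4 under Webster.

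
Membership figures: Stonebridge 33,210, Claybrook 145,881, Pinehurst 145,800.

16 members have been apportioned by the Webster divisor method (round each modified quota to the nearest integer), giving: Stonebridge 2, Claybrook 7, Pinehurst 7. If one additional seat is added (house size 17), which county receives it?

Claybrook

Priority for the next seat is population ÷ (current seats + 0.5).
Priorities: Stonebridge 13284.000, Claybrook 19450.800, Pinehurst 19440.000.
Highest priority: Claybrook.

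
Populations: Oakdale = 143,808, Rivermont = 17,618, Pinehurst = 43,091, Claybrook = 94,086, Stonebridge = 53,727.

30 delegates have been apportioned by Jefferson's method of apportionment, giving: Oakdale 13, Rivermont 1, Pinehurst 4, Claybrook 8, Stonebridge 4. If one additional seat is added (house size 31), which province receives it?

Priority for the next seat is population ÷ (current seats + 1).
Priorities: Oakdale 10272.000, Rivermont 8809.000, Pinehurst 8618.200, Claybrook 10454.000, Stonebridge 10745.400.
Highest priority: Stonebridge.

Stonebridge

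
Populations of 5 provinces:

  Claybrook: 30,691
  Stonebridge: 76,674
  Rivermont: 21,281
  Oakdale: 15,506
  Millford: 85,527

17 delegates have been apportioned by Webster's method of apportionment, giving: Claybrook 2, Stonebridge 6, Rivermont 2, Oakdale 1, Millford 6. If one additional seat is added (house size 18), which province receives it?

Priority for the next seat is population ÷ (current seats + 0.5).
Priorities: Claybrook 12276.400, Stonebridge 11796.000, Rivermont 8512.400, Oakdale 10337.333, Millford 13158.000.
Highest priority: Millford.

Millford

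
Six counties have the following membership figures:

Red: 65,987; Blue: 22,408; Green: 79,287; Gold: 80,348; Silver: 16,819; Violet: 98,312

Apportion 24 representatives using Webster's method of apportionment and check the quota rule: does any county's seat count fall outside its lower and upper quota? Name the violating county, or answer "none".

none

Standard quotas: Red 4.361, Blue 1.481, Green 5.240, Gold 5.310, Silver 1.112, Violet 6.497.
Webster allocation: Red 4, Blue 2, Green 5, Gold 5, Silver 1, Violet 7.
Every allocation lies between the lower and upper quota.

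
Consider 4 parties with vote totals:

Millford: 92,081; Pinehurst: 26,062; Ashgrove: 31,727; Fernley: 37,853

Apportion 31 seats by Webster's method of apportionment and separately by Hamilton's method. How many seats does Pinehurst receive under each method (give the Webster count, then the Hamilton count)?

Webster: Millford 16, Pinehurst 4, Ashgrove 5, Fernley 6.
Hamilton: Millford 15, Pinehurst 5, Ashgrove 5, Fernley 6.
Pinehurst gets 4 under Webster and 5 under Hamilton.

4 and 5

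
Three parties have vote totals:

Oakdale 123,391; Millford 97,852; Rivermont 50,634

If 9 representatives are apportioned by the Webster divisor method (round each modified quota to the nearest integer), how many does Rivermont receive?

2

Standard divisor 271877/9 ≈ 30208.556; standard quotas: Oakdale 4.085, Millford 3.239, Rivermont 1.676.
Rounding to the nearest integer gives Oakdale 4, Millford 3, Rivermont 2 — total 9, matching the house size, so no adjustment is needed.
Rivermont receives 2.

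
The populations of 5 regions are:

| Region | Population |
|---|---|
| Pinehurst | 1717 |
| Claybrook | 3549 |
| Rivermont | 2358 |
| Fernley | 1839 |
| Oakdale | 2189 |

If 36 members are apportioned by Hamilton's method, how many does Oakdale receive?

7

Standard divisor: 11652 ÷ 36 ≈ 323.667.
Standard quotas: Pinehurst 5.305, Claybrook 10.965, Rivermont 7.285, Fernley 5.682, Oakdale 6.763.
Lower quotas: Pinehurst 5, Claybrook 10, Rivermont 7, Fernley 5, Oakdale 6 (sum 33, leaving 3 seats).
Remainders in descending order: Claybrook 0.965, Oakdale 0.763, Fernley 0.682, Pinehurst 0.305, Rivermont 0.285.
Largest remainders: Claybrook, Oakdale, Fernley receive the extra seats.
Oakdale receives 7.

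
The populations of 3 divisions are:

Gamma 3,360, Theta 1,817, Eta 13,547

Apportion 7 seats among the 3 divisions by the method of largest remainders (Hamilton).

Gamma: 1, Theta: 1, Eta: 5

Standard divisor: 18724 ÷ 7 ≈ 2674.857.
Standard quotas: Gamma 1.2561, Theta 0.6793, Eta 5.0646.
Lower quotas: Gamma 1, Theta 0, Eta 5 (sum 6, leaving 1 seat).
Remainders in descending order: Theta 0.6793, Gamma 0.2561, Eta 0.0646.
The surplus seat goes to Theta.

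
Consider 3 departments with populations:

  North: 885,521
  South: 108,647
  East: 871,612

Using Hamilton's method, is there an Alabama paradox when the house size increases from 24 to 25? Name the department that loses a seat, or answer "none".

At 24 seats: North 11, South 2, East 11.
At 25 seats: North 12, South 1, East 12.
South drops from 2 to 1.

South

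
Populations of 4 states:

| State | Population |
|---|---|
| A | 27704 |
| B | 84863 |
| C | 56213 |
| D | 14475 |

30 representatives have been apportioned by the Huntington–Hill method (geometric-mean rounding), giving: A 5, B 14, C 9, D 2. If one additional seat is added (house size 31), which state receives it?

Priority for the next seat is population ÷ (√(s·(s+1))).
Priorities: A 5058.035, B 5856.103, C 5925.370, D 5909.394.
Highest priority: C.

C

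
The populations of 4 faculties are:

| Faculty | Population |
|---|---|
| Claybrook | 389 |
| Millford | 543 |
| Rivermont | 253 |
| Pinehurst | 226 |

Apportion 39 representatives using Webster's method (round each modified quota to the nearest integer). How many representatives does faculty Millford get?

15

Standard divisor 1411/39 ≈ 36.179; standard quotas: Claybrook 10.752, Millford 15.009, Rivermont 6.993, Pinehurst 6.247.
Rounding to the nearest integer gives Claybrook 11, Millford 15, Rivermont 7, Pinehurst 6 — total 39, matching the house size, so no adjustment is needed.
Millford receives 15.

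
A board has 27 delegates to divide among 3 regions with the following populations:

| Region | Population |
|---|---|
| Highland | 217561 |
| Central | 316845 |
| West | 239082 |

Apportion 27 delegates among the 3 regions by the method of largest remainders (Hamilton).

Standard divisor: 773488 ÷ 27 ≈ 28647.704.
Standard quotas: Highland 7.5944, Central 11.0600, West 8.3456.
Lower quotas: Highland 7, Central 11, West 8 (sum 26, leaving 1 seat).
Remainders in descending order: Highland 0.5944, West 0.3456, Central 0.0600.
The surplus seat goes to Highland.

Highland=8; Central=11; West=8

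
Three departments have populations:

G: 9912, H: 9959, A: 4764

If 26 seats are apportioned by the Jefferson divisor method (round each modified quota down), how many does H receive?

11

Standard divisor 24635/26 ≈ 947.5; standard quotas: G 10.461, H 10.511, A 5.028.
Rounding down gives 10, 10, 5 = 25 seats, so the divisor must be adjusted.
With modified divisor 903: modified quotas G 10.977, H 11.029, A 5.276.
Rounding down: G 10, H 11, A 5 (total 26).
H receives 11.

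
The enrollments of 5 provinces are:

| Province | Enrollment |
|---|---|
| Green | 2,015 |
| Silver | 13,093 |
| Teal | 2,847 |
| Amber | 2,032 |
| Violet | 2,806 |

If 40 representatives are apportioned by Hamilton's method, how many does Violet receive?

Total 22793; standard divisor 22793/40 ≈ 569.825.
Standard quotas: Green 3.5362, Silver 22.9772, Teal 4.9963, Amber 3.5660, Violet 4.9243.
Lower quotas: Green 3, Silver 22, Teal 4, Amber 3, Violet 4 (sum 36, leaving 4 seats).
Remainders in descending order: Teal 0.9963, Silver 0.9772, Violet 0.9243, Amber 0.5660, Green 0.5362.
The surplus seats go to Teal, Silver, Violet, Amber.
Violet receives 5.

5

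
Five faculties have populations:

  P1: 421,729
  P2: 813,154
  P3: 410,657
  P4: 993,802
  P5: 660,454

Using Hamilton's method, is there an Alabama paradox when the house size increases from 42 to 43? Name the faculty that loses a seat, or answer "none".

none

At 42 seats: P1 5, P2 10, P3 5, P4 13, P5 9.
At 43 seats: P1 5, P2 11, P3 5, P4 13, P5 9.
No faculty's allocation decreased.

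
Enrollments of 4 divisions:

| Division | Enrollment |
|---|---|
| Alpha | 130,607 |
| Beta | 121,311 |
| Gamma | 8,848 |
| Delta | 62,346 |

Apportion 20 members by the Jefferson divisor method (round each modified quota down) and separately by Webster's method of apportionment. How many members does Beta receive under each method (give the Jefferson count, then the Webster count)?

Jefferson: Alpha 8, Beta 8, Gamma 0, Delta 4.
Webster: Alpha 8, Beta 7, Gamma 1, Delta 4.
Beta gets 8 under Jefferson and 7 under Webster.

8 and 7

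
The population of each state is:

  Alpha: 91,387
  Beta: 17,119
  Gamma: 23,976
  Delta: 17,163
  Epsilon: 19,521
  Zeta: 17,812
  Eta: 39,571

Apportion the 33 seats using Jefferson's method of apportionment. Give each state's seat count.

Alpha 15, Beta 2, Gamma 3, Delta 2, Epsilon 3, Zeta 2, Eta 6

Standard divisor 226549/33 ≈ 6865.121; standard quotas: Alpha 13.312, Beta 2.494, Gamma 3.492, Delta 2.500, Epsilon 2.844, Zeta 2.595, Eta 5.764.
Rounding down gives 13, 2, 3, 2, 2, 2, 5 = 29 seats, so the divisor must be adjusted.
With modified divisor 6040: modified quotas Alpha 15.130, Beta 2.834, Gamma 3.970, Delta 2.842, Epsilon 3.232, Zeta 2.949, Eta 6.551.
Rounding down: Alpha 15, Beta 2, Gamma 3, Delta 2, Epsilon 3, Zeta 2, Eta 6 (total 33).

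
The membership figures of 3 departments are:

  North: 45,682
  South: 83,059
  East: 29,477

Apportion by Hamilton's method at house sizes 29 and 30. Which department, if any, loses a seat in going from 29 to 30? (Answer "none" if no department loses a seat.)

East

At 29 seats: North 8, South 15, East 6.
At 30 seats: North 9, South 16, East 5.
East drops from 6 to 5.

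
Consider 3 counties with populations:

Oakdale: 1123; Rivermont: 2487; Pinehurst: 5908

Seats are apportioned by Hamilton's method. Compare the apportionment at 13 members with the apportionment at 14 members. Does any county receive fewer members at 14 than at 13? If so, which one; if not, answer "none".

Oakdale

At 13 seats: Oakdale 2, Rivermont 3, Pinehurst 8.
At 14 seats: Oakdale 1, Rivermont 4, Pinehurst 9.
Oakdale drops from 2 to 1.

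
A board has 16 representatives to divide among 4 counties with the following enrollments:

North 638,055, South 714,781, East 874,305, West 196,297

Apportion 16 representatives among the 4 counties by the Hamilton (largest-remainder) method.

North 4, South 5, East 6, West 1

Standard divisor: 2423438 ÷ 16 ≈ 151464.875.
Standard quotas: North 4.2126, South 4.7191, East 5.7723, West 1.2960.
Lower quotas: North 4, South 4, East 5, West 1 (sum 14, leaving 2 seats).
Remainders in descending order: East 0.7723, South 0.7191, West 0.2960, North 0.2126.
Largest remainders: East, South receive the extra seats.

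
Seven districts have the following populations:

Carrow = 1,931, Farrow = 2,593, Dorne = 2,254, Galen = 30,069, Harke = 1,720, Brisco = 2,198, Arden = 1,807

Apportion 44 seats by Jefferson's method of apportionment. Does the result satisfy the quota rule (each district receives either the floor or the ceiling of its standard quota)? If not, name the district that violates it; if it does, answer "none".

Galen

Standard quotas: Carrow 1.996, Farrow 2.680, Dorne 2.330, Galen 31.078, Harke 1.778, Brisco 2.272, Arden 1.868.
Jefferson allocation: Carrow 2, Farrow 2, Dorne 2, Galen 33, Harke 1, Brisco 2, Arden 2.
Galen has quota 31.078 (lower 31, upper 32) but receives 33 — outside the quota interval.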